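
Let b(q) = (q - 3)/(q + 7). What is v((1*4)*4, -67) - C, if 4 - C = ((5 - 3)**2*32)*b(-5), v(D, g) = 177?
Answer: -339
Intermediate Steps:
b(q) = (-3 + q)/(7 + q)
C = 516 (C = 4 - (5 - 3)**2*32*(-3 - 5)/(7 - 5) = 4 - 2**2*32*-8/2 = 4 - 4*32*(1/2)*(-8) = 4 - 128*(-4) = 4 - 1*(-512) = 4 + 512 = 516)
v((1*4)*4, -67) - C = 177 - 1*516 = 177 - 516 = -339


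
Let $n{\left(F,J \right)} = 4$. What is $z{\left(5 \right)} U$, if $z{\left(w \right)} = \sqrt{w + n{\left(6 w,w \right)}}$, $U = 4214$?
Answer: $12642$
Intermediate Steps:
$z{\left(w \right)} = \sqrt{4 + w}$ ($z{\left(w \right)} = \sqrt{w + 4} = \sqrt{4 + w}$)
$z{\left(5 \right)} U = \sqrt{4 + 5} \cdot 4214 = \sqrt{9} \cdot 4214 = 3 \cdot 4214 = 12642$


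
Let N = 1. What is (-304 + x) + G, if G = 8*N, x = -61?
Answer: -357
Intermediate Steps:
G = 8 (G = 8*1 = 8)
(-304 + x) + G = (-304 - 61) + 8 = -365 + 8 = -357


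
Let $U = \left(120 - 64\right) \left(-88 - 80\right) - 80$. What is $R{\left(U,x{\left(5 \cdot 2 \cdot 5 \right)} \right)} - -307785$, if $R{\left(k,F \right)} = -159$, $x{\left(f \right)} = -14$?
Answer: $307626$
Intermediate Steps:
$U = -9488$ ($U = 56 \left(-168\right) - 80 = -9408 - 80 = -9488$)
$R{\left(U,x{\left(5 \cdot 2 \cdot 5 \right)} \right)} - -307785 = -159 - -307785 = -159 + 307785 = 307626$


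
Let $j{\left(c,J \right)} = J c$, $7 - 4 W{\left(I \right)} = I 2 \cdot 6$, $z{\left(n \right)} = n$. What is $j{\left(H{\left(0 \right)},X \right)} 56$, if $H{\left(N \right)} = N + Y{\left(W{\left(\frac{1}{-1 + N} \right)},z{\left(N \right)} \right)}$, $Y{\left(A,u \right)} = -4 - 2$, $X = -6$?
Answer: $2016$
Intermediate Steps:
$W{\left(I \right)} = \frac{7}{4} - 3 I$ ($W{\left(I \right)} = \frac{7}{4} - \frac{I 2 \cdot 6}{4} = \frac{7}{4} - \frac{2 I 6}{4} = \frac{7}{4} - \frac{12 I}{4} = \frac{7}{4} - 3 I$)
$Y{\left(A,u \right)} = -6$ ($Y{\left(A,u \right)} = -4 - 2 = -6$)
$H{\left(N \right)} = -6 + N$ ($H{\left(N \right)} = N - 6 = -6 + N$)
$j{\left(H{\left(0 \right)},X \right)} 56 = - 6 \left(-6 + 0\right) 56 = \left(-6\right) \left(-6\right) 56 = 36 \cdot 56 = 2016$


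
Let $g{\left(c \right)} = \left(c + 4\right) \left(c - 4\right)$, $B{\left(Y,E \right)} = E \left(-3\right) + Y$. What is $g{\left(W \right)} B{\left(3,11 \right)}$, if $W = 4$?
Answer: $0$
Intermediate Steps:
$B{\left(Y,E \right)} = Y - 3 E$ ($B{\left(Y,E \right)} = - 3 E + Y = Y - 3 E$)
$g{\left(c \right)} = \left(-4 + c\right) \left(4 + c\right)$ ($g{\left(c \right)} = \left(4 + c\right) \left(-4 + c\right) = \left(-4 + c\right) \left(4 + c\right)$)
$g{\left(W \right)} B{\left(3,11 \right)} = \left(-16 + 4^{2}\right) \left(3 - 33\right) = \left(-16 + 16\right) \left(3 - 33\right) = 0 \left(-30\right) = 0$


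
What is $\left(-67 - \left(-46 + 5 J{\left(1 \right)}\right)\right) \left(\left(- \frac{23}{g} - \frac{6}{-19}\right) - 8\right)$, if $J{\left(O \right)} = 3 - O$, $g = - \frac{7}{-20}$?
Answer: $\frac{302622}{133} \approx 2275.4$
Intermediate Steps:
$g = \frac{7}{20}$ ($g = \left(-7\right) \left(- \frac{1}{20}\right) = \frac{7}{20} \approx 0.35$)
$\left(-67 - \left(-46 + 5 J{\left(1 \right)}\right)\right) \left(\left(- \frac{23}{g} - \frac{6}{-19}\right) - 8\right) = \left(-67 + \left(46 - 5 \left(3 - 1\right)\right)\right) \left(\left(- \frac{23}{\frac{7}{20}} - \frac{6}{-19}\right) - 8\right) = \left(-67 + \left(46 - 5 \left(3 - 1\right)\right)\right) \left(\left(\left(-23\right) \frac{20}{7} - - \frac{6}{19}\right) - 8\right) = \left(-67 + \left(46 - 10\right)\right) \left(\left(- \frac{460}{7} + \frac{6}{19}\right) - 8\right) = \left(-67 + \left(46 - 10\right)\right) \left(- \frac{8698}{133} - 8\right) = \left(-67 + 36\right) \left(- \frac{9762}{133}\right) = \left(-31\right) \left(- \frac{9762}{133}\right) = \frac{302622}{133}$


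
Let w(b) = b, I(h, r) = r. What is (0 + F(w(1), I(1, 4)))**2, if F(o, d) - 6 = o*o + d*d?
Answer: 529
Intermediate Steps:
F(o, d) = 6 + d**2 + o**2 (F(o, d) = 6 + (o*o + d*d) = 6 + (o**2 + d**2) = 6 + (d**2 + o**2) = 6 + d**2 + o**2)
(0 + F(w(1), I(1, 4)))**2 = (0 + (6 + 4**2 + 1**2))**2 = (0 + (6 + 16 + 1))**2 = (0 + 23)**2 = 23**2 = 529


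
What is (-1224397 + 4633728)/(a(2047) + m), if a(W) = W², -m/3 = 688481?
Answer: 3409331/2124766 ≈ 1.6046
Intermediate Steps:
m = -2065443 (m = -3*688481 = -2065443)
(-1224397 + 4633728)/(a(2047) + m) = (-1224397 + 4633728)/(2047² - 2065443) = 3409331/(4190209 - 2065443) = 3409331/2124766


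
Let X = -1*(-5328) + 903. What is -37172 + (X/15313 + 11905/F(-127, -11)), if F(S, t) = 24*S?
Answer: -1735130129305/46674024 ≈ -37176.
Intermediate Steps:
X = 6231 (X = 5328 + 903 = 6231)
-37172 + (X/15313 + 11905/F(-127, -11)) = -37172 + (6231/15313 + 11905/((24*(-127)))) = -37172 + (6231*(1/15313) + 11905/(-3048)) = -37172 + (6231/15313 + 11905*(-1/3048)) = -37172 + (6231/15313 - 11905/3048) = -37172 - 163309177/46674024 = -1735130129305/46674024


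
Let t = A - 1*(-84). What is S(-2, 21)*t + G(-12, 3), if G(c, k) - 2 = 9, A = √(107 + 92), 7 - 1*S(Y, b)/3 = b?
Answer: -3517 - 42*√199 ≈ -4109.5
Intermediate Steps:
S(Y, b) = 21 - 3*b
A = √199 ≈ 14.107
G(c, k) = 11 (G(c, k) = 2 + 9 = 11)
t = 84 + √199 (t = √199 - 1*(-84) = √199 + 84 = 84 + √199 ≈ 98.107)
S(-2, 21)*t + G(-12, 3) = (21 - 3*21)*(84 + √199) + 11 = (21 - 63)*(84 + √199) + 11 = -42*(84 + √199) + 11 = (-3528 - 42*√199) + 11 = -3517 - 42*√199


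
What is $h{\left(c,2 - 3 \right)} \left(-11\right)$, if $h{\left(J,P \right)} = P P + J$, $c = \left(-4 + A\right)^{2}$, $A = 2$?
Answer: $-55$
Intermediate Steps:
$c = 4$ ($c = \left(-4 + 2\right)^{2} = \left(-2\right)^{2} = 4$)
$h{\left(J,P \right)} = J + P^{2}$ ($h{\left(J,P \right)} = P^{2} + J = J + P^{2}$)
$h{\left(c,2 - 3 \right)} \left(-11\right) = \left(4 + \left(2 - 3\right)^{2}\right) \left(-11\right) = \left(4 + \left(-1\right)^{2}\right) \left(-11\right) = \left(4 + 1\right) \left(-11\right) = 5 \left(-11\right) = -55$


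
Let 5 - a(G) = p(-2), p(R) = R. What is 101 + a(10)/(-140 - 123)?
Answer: 26556/263 ≈ 100.97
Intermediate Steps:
a(G) = 7 (a(G) = 5 - 1*(-2) = 5 + 2 = 7)
101 + a(10)/(-140 - 123) = 101 + 7/(-140 - 123) = 101 + 7/(-263) = 101 + 7*(-1/263) = 101 - 7/263 = 26556/263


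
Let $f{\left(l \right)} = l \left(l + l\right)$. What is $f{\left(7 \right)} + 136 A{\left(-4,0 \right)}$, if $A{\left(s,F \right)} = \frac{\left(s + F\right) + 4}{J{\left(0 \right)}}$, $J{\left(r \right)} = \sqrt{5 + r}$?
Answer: $98$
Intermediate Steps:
$f{\left(l \right)} = 2 l^{2}$ ($f{\left(l \right)} = l 2 l = 2 l^{2}$)
$A{\left(s,F \right)} = \frac{\sqrt{5} \left(4 + F + s\right)}{5}$ ($A{\left(s,F \right)} = \frac{\left(s + F\right) + 4}{\sqrt{5 + 0}} = \frac{\left(F + s\right) + 4}{\sqrt{5}} = \left(4 + F + s\right) \frac{\sqrt{5}}{5} = \frac{\sqrt{5} \left(4 + F + s\right)}{5}$)
$f{\left(7 \right)} + 136 A{\left(-4,0 \right)} = 2 \cdot 7^{2} + 136 \frac{\sqrt{5} \left(4 + 0 - 4\right)}{5} = 2 \cdot 49 + 136 \cdot \frac{1}{5} \sqrt{5} \cdot 0 = 98 + 136 \cdot 0 = 98 + 0 = 98$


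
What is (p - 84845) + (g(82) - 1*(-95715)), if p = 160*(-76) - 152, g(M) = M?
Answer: -1360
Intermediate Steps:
p = -12312 (p = -12160 - 152 = -12312)
(p - 84845) + (g(82) - 1*(-95715)) = (-12312 - 84845) + (82 - 1*(-95715)) = -97157 + (82 + 95715) = -97157 + 95797 = -1360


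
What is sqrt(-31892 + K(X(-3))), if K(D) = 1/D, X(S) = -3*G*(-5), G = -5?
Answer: I*sqrt(7175703)/15 ≈ 178.58*I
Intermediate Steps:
X(S) = -75 (X(S) = -3*(-5)*(-5) = 15*(-5) = -75)
sqrt(-31892 + K(X(-3))) = sqrt(-31892 + 1/(-75)) = sqrt(-31892 - 1/75) = sqrt(-2391901/75) = I*sqrt(7175703)/15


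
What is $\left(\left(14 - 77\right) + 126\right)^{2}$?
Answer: $3969$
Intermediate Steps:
$\left(\left(14 - 77\right) + 126\right)^{2} = \left(-63 + 126\right)^{2} = 63^{2} = 3969$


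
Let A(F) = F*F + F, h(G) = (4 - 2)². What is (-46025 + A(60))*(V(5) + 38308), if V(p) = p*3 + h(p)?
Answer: -1623723355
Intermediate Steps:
h(G) = 4 (h(G) = 2² = 4)
A(F) = F + F² (A(F) = F² + F = F + F²)
V(p) = 4 + 3*p (V(p) = p*3 + 4 = 3*p + 4 = 4 + 3*p)
(-46025 + A(60))*(V(5) + 38308) = (-46025 + 60*(1 + 60))*((4 + 3*5) + 38308) = (-46025 + 60*61)*((4 + 15) + 38308) = (-46025 + 3660)*(19 + 38308) = -42365*38327 = -1623723355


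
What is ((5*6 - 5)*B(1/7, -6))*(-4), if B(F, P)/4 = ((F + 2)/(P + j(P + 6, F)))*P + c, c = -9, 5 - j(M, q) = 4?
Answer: 18000/7 ≈ 2571.4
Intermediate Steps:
j(M, q) = 1 (j(M, q) = 5 - 1*4 = 5 - 4 = 1)
B(F, P) = -36 + 4*P*(2 + F)/(1 + P) (B(F, P) = 4*(((F + 2)/(P + 1))*P - 9) = 4*(((2 + F)/(1 + P))*P - 9) = 4*(P*(2 + F)/(1 + P) - 9) = 4*(-9 + P*(2 + F)/(1 + P)) = -36 + 4*P*(2 + F)/(1 + P))
((5*6 - 5)*B(1/7, -6))*(-4) = ((5*6 - 5)*(4*(-9 - 7*(-6) - 6/7)/(1 - 6)))*(-4) = ((30 - 5)*(4*(-9 + 42 + (1/7)*(-6))/(-5)))*(-4) = (25*(4*(-1/5)*(-9 + 42 - 6/7)))*(-4) = (25*(4*(-1/5)*(225/7)))*(-4) = (25*(-180/7))*(-4) = -4500/7*(-4) = 18000/7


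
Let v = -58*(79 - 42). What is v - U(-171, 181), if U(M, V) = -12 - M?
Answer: -2305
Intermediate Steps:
v = -2146 (v = -58*37 = -2146)
v - U(-171, 181) = -2146 - (-12 - 1*(-171)) = -2146 - (-12 + 171) = -2146 - 1*159 = -2146 - 159 = -2305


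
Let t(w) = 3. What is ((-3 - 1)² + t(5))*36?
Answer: 684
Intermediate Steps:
((-3 - 1)² + t(5))*36 = ((-3 - 1)² + 3)*36 = ((-4)² + 3)*36 = (16 + 3)*36 = 19*36 = 684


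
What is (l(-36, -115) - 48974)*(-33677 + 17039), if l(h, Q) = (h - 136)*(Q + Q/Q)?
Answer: 488591508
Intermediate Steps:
l(h, Q) = (1 + Q)*(-136 + h) (l(h, Q) = (-136 + h)*(Q + 1) = (-136 + h)*(1 + Q) = (1 + Q)*(-136 + h))
(l(-36, -115) - 48974)*(-33677 + 17039) = ((-136 - 36 - 136*(-115) - 115*(-36)) - 48974)*(-33677 + 17039) = ((-136 - 36 + 15640 + 4140) - 48974)*(-16638) = (19608 - 48974)*(-16638) = -29366*(-16638) = 488591508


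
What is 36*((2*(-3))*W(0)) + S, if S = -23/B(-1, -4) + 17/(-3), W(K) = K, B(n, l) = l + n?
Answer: -16/15 ≈ -1.0667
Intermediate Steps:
S = -16/15 (S = -23/(-4 - 1) + 17/(-3) = -23/(-5) + 17*(-⅓) = -23*(-⅕) - 17/3 = 23/5 - 17/3 = -16/15 ≈ -1.0667)
36*((2*(-3))*W(0)) + S = 36*((2*(-3))*0) - 16/15 = 36*(-6*0) - 16/15 = 36*0 - 16/15 = 0 - 16/15 = -16/15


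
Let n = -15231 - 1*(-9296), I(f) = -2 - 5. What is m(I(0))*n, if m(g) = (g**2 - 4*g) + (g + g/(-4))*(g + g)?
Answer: -1786435/2 ≈ -8.9322e+5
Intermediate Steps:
I(f) = -7
m(g) = -4*g + 5*g**2/2 (m(g) = (g**2 - 4*g) + (g + g*(-1/4))*(2*g) = (g**2 - 4*g) + (g - g/4)*(2*g) = (g**2 - 4*g) + (3*g/4)*(2*g) = (g**2 - 4*g) + 3*g**2/2 = -4*g + 5*g**2/2)
n = -5935 (n = -15231 + 9296 = -5935)
m(I(0))*n = ((1/2)*(-7)*(-8 + 5*(-7)))*(-5935) = ((1/2)*(-7)*(-8 - 35))*(-5935) = ((1/2)*(-7)*(-43))*(-5935) = (301/2)*(-5935) = -1786435/2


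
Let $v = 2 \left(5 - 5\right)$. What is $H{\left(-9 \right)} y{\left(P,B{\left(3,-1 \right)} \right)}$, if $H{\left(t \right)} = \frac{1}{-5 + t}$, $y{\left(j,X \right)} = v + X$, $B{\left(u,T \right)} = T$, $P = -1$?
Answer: $\frac{1}{14} \approx 0.071429$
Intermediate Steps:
$v = 0$ ($v = 2 \cdot 0 = 0$)
$y{\left(j,X \right)} = X$ ($y{\left(j,X \right)} = 0 + X = X$)
$H{\left(-9 \right)} y{\left(P,B{\left(3,-1 \right)} \right)} = \frac{1}{-5 - 9} \left(-1\right) = \frac{1}{-14} \left(-1\right) = \left(- \frac{1}{14}\right) \left(-1\right) = \frac{1}{14}$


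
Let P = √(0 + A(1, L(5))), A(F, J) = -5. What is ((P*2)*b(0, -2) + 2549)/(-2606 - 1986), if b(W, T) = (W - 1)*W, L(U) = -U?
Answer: -2549/4592 ≈ -0.55510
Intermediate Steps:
b(W, T) = W*(-1 + W) (b(W, T) = (-1 + W)*W = W*(-1 + W))
P = I*√5 (P = √(0 - 5) = √(-5) = I*√5 ≈ 2.2361*I)
((P*2)*b(0, -2) + 2549)/(-2606 - 1986) = (((I*√5)*2)*(0*(-1 + 0)) + 2549)/(-2606 - 1986) = ((2*I*√5)*(0*(-1)) + 2549)/(-4592) = ((2*I*√5)*0 + 2549)*(-1/4592) = (0 + 2549)*(-1/4592) = 2549*(-1/4592) = -2549/4592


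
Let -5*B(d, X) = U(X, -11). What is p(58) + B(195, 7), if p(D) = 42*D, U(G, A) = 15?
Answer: 2433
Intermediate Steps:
B(d, X) = -3 (B(d, X) = -⅕*15 = -3)
p(58) + B(195, 7) = 42*58 - 3 = 2436 - 3 = 2433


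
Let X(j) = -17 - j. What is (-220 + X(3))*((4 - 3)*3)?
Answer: -720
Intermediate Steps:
(-220 + X(3))*((4 - 3)*3) = (-220 + (-17 - 1*3))*((4 - 3)*3) = (-220 + (-17 - 3))*(1*3) = (-220 - 20)*3 = -240*3 = -720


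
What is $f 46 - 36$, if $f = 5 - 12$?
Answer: $-358$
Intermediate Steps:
$f = -7$
$f 46 - 36 = \left(-7\right) 46 - 36 = -322 - 36 = -358$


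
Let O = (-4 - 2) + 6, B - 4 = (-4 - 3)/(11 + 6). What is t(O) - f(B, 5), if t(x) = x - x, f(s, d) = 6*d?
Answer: -30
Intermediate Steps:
B = 61/17 (B = 4 + (-4 - 3)/(11 + 6) = 4 - 7/17 = 61/17 ≈ 3.5882)
O = 0 (O = -6 + 6 = 0)
t(x) = 0
t(O) - f(B, 5) = 0 - 6*5 = 0 - 1*30 = 0 - 30 = -30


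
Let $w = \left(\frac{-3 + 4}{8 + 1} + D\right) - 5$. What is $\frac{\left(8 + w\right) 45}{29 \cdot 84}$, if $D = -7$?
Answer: $- \frac{25}{348} \approx -0.071839$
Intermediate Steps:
$w = - \frac{107}{9}$ ($w = \left(\frac{-3 + 4}{8 + 1} - 7\right) - 5 = \left(1 \cdot \frac{1}{9} - 7\right) - 5 = \left(\frac{1}{9} - 7\right) - 5 = - \frac{62}{9} - 5 = - \frac{107}{9} \approx -11.889$)
$\frac{\left(8 + w\right) 45}{29 \cdot 84} = \frac{\left(8 - \frac{107}{9}\right) 45}{29 \cdot 84} = \frac{\left(- \frac{35}{9}\right) 45}{2436} = \left(-175\right) \frac{1}{2436} = - \frac{25}{348}$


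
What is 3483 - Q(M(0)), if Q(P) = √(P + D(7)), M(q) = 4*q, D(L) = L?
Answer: 3483 - √7 ≈ 3480.4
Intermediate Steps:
Q(P) = √(7 + P) (Q(P) = √(P + 7) = √(7 + P))
3483 - Q(M(0)) = 3483 - √(7 + 4*0) = 3483 - √(7 + 0) = 3483 - √7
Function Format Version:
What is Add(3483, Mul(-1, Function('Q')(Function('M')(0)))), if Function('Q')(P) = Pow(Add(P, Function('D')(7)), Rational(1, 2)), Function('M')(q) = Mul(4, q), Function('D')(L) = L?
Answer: Add(3483, Mul(-1, Pow(7, Rational(1, 2)))) ≈ 3480.4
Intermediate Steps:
Function('Q')(P) = Pow(Add(7, P), Rational(1, 2)) (Function('Q')(P) = Pow(Add(P, 7), Rational(1, 2)) = Pow(Add(7, P), Rational(1, 2)))
Add(3483, Mul(-1, Function('Q')(Function('M')(0)))) = Add(3483, Mul(-1, Pow(Add(7, Mul(4, 0)), Rational(1, 2)))) = Add(3483, Mul(-1, Pow(Add(7, 0), Rational(1, 2)))) = Add(3483, Mul(-1, Pow(7, Rational(1, 2))))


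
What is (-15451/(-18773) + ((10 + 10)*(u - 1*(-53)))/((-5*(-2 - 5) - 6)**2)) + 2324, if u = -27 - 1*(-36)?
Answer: 36727800943/15788093 ≈ 2326.3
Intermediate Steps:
u = 9 (u = -27 + 36 = 9)
(-15451/(-18773) + ((10 + 10)*(u - 1*(-53)))/((-5*(-2 - 5) - 6)**2)) + 2324 = (-15451/(-18773) + ((10 + 10)*(9 - 1*(-53)))/((-5*(-2 - 5) - 6)**2)) + 2324 = (-15451*(-1/18773) + (20*(9 + 53))/((-5*(-7) - 6)**2)) + 2324 = (15451/18773 + (20*62)/((35 - 6)**2)) + 2324 = (15451/18773 + 1240/(29**2)) + 2324 = (15451/18773 + 1240/841) + 2324 = 36272811/15788093 + 2324 = 36727800943/15788093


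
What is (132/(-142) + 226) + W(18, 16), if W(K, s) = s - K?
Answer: 15838/71 ≈ 223.07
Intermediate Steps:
(132/(-142) + 226) + W(18, 16) = (132/(-142) + 226) + (16 - 1*18) = (132*(-1/142) + 226) + (16 - 18) = (-66/71 + 226) - 2 = 15980/71 - 2 = 15838/71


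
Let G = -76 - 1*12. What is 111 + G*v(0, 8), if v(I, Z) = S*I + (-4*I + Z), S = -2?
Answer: -593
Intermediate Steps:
G = -88 (G = -76 - 12 = -88)
v(I, Z) = Z - 6*I (v(I, Z) = -2*I + (-4*I + Z) = -2*I + (Z - 4*I) = Z - 6*I)
111 + G*v(0, 8) = 111 - 88*(8 - 6*0) = 111 - 88*(8 + 0) = 111 - 88*8 = 111 - 704 = -593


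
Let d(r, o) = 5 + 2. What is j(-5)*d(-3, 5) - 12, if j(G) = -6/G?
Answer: -18/5 ≈ -3.6000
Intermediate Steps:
d(r, o) = 7
j(-5)*d(-3, 5) - 12 = -6/(-5)*7 - 12 = -6*(-⅕)*7 - 12 = (6/5)*7 - 12 = 42/5 - 12 = -18/5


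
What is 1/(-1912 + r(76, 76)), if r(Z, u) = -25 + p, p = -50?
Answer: -1/1987 ≈ -0.00050327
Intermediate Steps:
r(Z, u) = -75 (r(Z, u) = -25 - 50 = -75)
1/(-1912 + r(76, 76)) = 1/(-1912 - 75) = 1/(-1987) = -1/1987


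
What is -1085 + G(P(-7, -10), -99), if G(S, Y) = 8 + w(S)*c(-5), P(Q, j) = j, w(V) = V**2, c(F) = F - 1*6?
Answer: -2177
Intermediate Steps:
c(F) = -6 + F (c(F) = F - 6 = -6 + F)
G(S, Y) = 8 - 11*S**2 (G(S, Y) = 8 + S**2*(-6 - 5) = 8 + S**2*(-11) = 8 - 11*S**2)
-1085 + G(P(-7, -10), -99) = -1085 + (8 - 11*(-10)**2) = -1085 + (8 - 11*100) = -1085 + (8 - 1100) = -1085 - 1092 = -2177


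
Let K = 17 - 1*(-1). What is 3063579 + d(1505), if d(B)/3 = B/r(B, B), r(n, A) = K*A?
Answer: 18381475/6 ≈ 3.0636e+6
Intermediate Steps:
K = 18 (K = 17 + 1 = 18)
r(n, A) = 18*A
d(B) = 1/6 (d(B) = 3*(B/((18*B))) = 3*(B*(1/(18*B))) = 3*(1/18) = 1/6)
3063579 + d(1505) = 3063579 + 1/6 = 18381475/6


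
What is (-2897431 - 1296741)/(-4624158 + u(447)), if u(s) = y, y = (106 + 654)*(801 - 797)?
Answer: 2097086/2310559 ≈ 0.90761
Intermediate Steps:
y = 3040 (y = 760*4 = 3040)
u(s) = 3040
(-2897431 - 1296741)/(-4624158 + u(447)) = (-2897431 - 1296741)/(-4624158 + 3040) = -4194172/(-4621118) = -4194172*(-1/4621118) = 2097086/2310559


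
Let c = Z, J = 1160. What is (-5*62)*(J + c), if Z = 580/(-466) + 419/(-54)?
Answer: -2244684115/6291 ≈ -3.5681e+5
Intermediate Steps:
Z = -113287/12582 (Z = 580*(-1/466) + 419*(-1/54) = -290/233 - 419/54 = -113287/12582 ≈ -9.0039)
c = -113287/12582 ≈ -9.0039
(-5*62)*(J + c) = (-5*62)*(1160 - 113287/12582) = -310*14481833/12582 = -2244684115/6291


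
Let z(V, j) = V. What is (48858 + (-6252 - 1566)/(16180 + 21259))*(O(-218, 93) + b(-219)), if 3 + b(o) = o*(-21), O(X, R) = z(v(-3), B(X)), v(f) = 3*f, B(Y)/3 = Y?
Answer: 8390480053428/37439 ≈ 2.2411e+8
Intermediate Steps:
B(Y) = 3*Y
O(X, R) = -9 (O(X, R) = 3*(-3) = -9)
b(o) = -3 - 21*o (b(o) = -3 + o*(-21) = -3 - 21*o)
(48858 + (-6252 - 1566)/(16180 + 21259))*(O(-218, 93) + b(-219)) = (48858 + (-6252 - 1566)/(16180 + 21259))*(-9 + (-3 - 21*(-219))) = (48858 - 7818/37439)*(-9 + (-3 + 4599)) = (48858 - 7818*1/37439)*(-9 + 4596) = (48858 - 7818/37439)*4587 = (1829186844/37439)*4587 = 8390480053428/37439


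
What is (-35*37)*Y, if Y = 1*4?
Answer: -5180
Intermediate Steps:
Y = 4
(-35*37)*Y = -35*37*4 = -1295*4 = -5180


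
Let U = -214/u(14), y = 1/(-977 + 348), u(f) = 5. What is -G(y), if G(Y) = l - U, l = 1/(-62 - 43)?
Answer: -4493/105 ≈ -42.790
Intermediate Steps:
y = -1/629 (y = 1/(-629) = -1/629 ≈ -0.0015898)
U = -214/5 ≈ -42.800
l = -1/105 (l = 1/(-105) = -1/105 ≈ -0.0095238)
G(Y) = 4493/105 (G(Y) = -1/105 - 1*(-214/5) = -1/105 + 214/5 = 4493/105)
-G(y) = -1*4493/105 = -4493/105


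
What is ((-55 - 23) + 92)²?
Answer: 196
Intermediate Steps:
((-55 - 23) + 92)² = (-78 + 92)² = 14² = 196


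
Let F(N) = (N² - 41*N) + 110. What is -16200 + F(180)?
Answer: 8930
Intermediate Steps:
F(N) = 110 + N² - 41*N
-16200 + F(180) = -16200 + (110 + 180² - 41*180) = -16200 + (110 + 32400 - 7380) = -16200 + 25130 = 8930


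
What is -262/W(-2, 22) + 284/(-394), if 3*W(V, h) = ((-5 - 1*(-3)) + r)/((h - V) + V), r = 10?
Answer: -851915/394 ≈ -2162.2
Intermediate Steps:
W(V, h) = 8/(3*h) (W(V, h) = (((-5 - 1*(-3)) + 10)/((h - V) + V))/3 = (((-5 + 3) + 10)/h)/3 = ((-2 + 10)/h)/3 = (8/h)/3 = 8/(3*h))
-262/W(-2, 22) + 284/(-394) = -262/((8/3)/22) + 284/(-394) = -262/((8/3)*(1/22)) + 284*(-1/394) = -262/4/33 - 142/197 = -262*33/4 - 142/197 = -4323/2 - 142/197 = -851915/394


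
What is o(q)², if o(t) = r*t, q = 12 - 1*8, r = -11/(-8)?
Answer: 121/4 ≈ 30.250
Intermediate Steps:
r = 11/8 (r = -11*(-⅛) = 11/8 ≈ 1.3750)
q = 4 (q = 12 - 8 = 4)
o(t) = 11*t/8
o(q)² = ((11/8)*4)² = (11/2)² = 121/4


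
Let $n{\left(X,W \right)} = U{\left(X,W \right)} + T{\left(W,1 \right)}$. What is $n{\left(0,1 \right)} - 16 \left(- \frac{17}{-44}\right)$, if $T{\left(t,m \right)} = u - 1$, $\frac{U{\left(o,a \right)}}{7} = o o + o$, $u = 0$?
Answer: $- \frac{79}{11} \approx -7.1818$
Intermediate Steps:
$U{\left(o,a \right)} = 7 o + 7 o^{2}$ ($U{\left(o,a \right)} = 7 \left(o o + o\right) = 7 \left(o^{2} + o\right) = 7 \left(o + o^{2}\right) = 7 o + 7 o^{2}$)
$T{\left(t,m \right)} = -1$ ($T{\left(t,m \right)} = 0 - 1 = -1$)
$n{\left(X,W \right)} = -1 + 7 X \left(1 + X\right)$ ($n{\left(X,W \right)} = 7 X \left(1 + X\right) - 1 = -1 + 7 X \left(1 + X\right)$)
$n{\left(0,1 \right)} - 16 \left(- \frac{17}{-44}\right) = \left(-1 + 7 \cdot 0 \left(1 + 0\right)\right) - 16 \left(- \frac{17}{-44}\right) = \left(-1 + 7 \cdot 0 \cdot 1\right) - 16 \left(\left(-17\right) \left(- \frac{1}{44}\right)\right) = \left(-1 + 0\right) - \frac{68}{11} = -1 - \frac{68}{11} = - \frac{79}{11}$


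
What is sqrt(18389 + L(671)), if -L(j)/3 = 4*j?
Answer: sqrt(10337) ≈ 101.67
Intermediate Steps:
L(j) = -12*j
sqrt(18389 + L(671)) = sqrt(18389 - 12*671) = sqrt(18389 - 8052) = sqrt(10337)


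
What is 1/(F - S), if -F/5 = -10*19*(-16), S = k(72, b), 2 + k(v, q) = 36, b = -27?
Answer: -1/15234 ≈ -6.5643e-5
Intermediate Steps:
k(v, q) = 34 (k(v, q) = -2 + 36 = 34)
S = 34
F = -15200 (F = -5*(-10*19)*(-16) = -(-950)*(-16) = -5*3040 = -15200)
1/(F - S) = 1/(-15200 - 1*34) = 1/(-15200 - 34) = 1/(-15234) = -1/15234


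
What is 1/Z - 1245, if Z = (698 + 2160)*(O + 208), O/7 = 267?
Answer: -7390402169/5936066 ≈ -1245.0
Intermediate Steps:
O = 1869 (O = 7*267 = 1869)
Z = 5936066 (Z = (698 + 2160)*(1869 + 208) = 2858*2077 = 5936066)
1/Z - 1245 = 1/5936066 - 1245 = -7390402169/5936066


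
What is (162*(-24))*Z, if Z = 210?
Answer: -816480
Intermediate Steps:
(162*(-24))*Z = (162*(-24))*210 = -3888*210 = -816480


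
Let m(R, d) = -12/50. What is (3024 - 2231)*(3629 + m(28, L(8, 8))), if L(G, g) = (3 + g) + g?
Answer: 71940167/25 ≈ 2.8776e+6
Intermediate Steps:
L(G, g) = 3 + 2*g
m(R, d) = -6/25 (m(R, d) = -12*1/50 = -6/25)
(3024 - 2231)*(3629 + m(28, L(8, 8))) = (3024 - 2231)*(3629 - 6/25) = 793*(90719/25) = 71940167/25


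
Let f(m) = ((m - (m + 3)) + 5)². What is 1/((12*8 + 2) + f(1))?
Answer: 1/102 ≈ 0.0098039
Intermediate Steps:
f(m) = 4 (f(m) = ((m - (3 + m)) + 5)² = ((m + (-3 - m)) + 5)² = (-3 + 5)² = 2² = 4)
1/((12*8 + 2) + f(1)) = 1/((12*8 + 2) + 4) = 1/((96 + 2) + 4) = 1/(98 + 4) = 1/102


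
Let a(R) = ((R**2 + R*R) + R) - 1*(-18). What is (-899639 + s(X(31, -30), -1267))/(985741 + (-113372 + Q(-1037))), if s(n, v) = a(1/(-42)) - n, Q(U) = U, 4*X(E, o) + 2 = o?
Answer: -396729343/384257412 ≈ -1.0325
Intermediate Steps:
a(R) = 18 + R + 2*R**2 (a(R) = ((R**2 + R**2) + R) + 18 = (2*R**2 + R) + 18 = (R + 2*R**2) + 18 = 18 + R + 2*R**2)
X(E, o) = -1/2 + o/4
s(n, v) = 7928/441 - n (s(n, v) = (18 + 1/(-42) + 2*(1/(-42))**2) - n = (18 - 1/42 + 2*(-1/42)**2) - n = (18 - 1/42 + 2*(1/1764)) - n = (18 - 1/42 + 1/882) - n = 7928/441 - n)
(-899639 + s(X(31, -30), -1267))/(985741 + (-113372 + Q(-1037))) = (-899639 + (7928/441 - (-1/2 + (1/4)*(-30))))/(985741 + (-113372 - 1037)) = (-899639 + (7928/441 - (-1/2 - 15/2)))/(985741 - 114409) = (-899639 + (7928/441 - 1*(-8)))/871332 = (-899639 + (7928/441 + 8))*(1/871332) = (-899639 + 11456/441)*(1/871332) = -396729343/441*1/871332 = -396729343/384257412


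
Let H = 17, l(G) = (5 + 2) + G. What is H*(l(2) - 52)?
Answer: -731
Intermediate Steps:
l(G) = 7 + G
H*(l(2) - 52) = 17*((7 + 2) - 52) = 17*(9 - 52) = 17*(-43) = -731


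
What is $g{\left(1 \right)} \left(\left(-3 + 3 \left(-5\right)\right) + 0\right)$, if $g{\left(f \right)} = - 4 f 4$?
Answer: $288$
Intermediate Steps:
$g{\left(f \right)} = - 16 f$
$g{\left(1 \right)} \left(\left(-3 + 3 \left(-5\right)\right) + 0\right) = \left(-16\right) 1 \left(\left(-3 + 3 \left(-5\right)\right) + 0\right) = - 16 \left(\left(-3 - 15\right) + 0\right) = - 16 \left(-18 + 0\right) = \left(-16\right) \left(-18\right) = 288$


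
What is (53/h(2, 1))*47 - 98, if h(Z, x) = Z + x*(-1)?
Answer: 2393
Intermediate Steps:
h(Z, x) = Z - x
(53/h(2, 1))*47 - 98 = (53/(2 - 1*1))*47 - 98 = (53/(2 - 1))*47 - 98 = (53/1)*47 - 98 = (53*1)*47 - 98 = 53*47 - 98 = 2491 - 98 = 2393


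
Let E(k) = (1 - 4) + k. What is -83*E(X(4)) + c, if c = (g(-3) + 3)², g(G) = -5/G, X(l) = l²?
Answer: -9515/9 ≈ -1057.2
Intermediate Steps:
E(k) = -3 + k
c = 196/9 (c = (-5/(-3) + 3)² = (-5*(-⅓) + 3)² = (5/3 + 3)² = (14/3)² = 196/9 ≈ 21.778)
-83*E(X(4)) + c = -83*(-3 + 4²) + 196/9 = -83*(-3 + 16) + 196/9 = -83*13 + 196/9 = -1079 + 196/9 = -9515/9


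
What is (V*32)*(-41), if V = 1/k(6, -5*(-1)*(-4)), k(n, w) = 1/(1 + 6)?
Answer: -9184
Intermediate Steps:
k(n, w) = 1/7
V = 7 (V = 1/(1/7) = 7)
(V*32)*(-41) = (7*32)*(-41) = 224*(-41) = -9184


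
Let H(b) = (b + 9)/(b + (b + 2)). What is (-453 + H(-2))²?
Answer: 833569/4 ≈ 2.0839e+5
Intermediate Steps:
H(b) = (9 + b)/(2 + 2*b) (H(b) = (9 + b)/(b + (2 + b)) = (9 + b)/(2 + 2*b))
(-453 + H(-2))² = (-453 + (9 - 2)/(2*(1 - 2)))² = (-453 + (½)*7/(-1))² = (-453 + (½)*(-1)*7)² = (-453 - 7/2)² = (-913/2)² = 833569/4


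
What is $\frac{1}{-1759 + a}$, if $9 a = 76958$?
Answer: $\frac{9}{61127} \approx 0.00014723$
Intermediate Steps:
$a = \frac{76958}{9}$ ($a = \frac{1}{9} \cdot 76958 = \frac{76958}{9} \approx 8550.9$)
$\frac{1}{-1759 + a} = \frac{1}{-1759 + \frac{76958}{9}} = \frac{1}{\frac{61127}{9}} = \frac{9}{61127}$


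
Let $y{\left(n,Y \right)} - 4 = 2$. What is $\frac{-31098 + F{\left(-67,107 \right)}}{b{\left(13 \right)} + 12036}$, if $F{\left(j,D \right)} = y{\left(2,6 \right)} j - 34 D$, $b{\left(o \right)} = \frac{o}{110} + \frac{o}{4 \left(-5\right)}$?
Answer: $- \frac{7730360}{2647803} \approx -2.9195$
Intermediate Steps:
$b{\left(o \right)} = - \frac{9 o}{220}$ ($b{\left(o \right)} = o \frac{1}{110} + \frac{o}{-20} = \frac{o}{110} + o \left(- \frac{1}{20}\right) = \frac{o}{110} - \frac{o}{20} = - \frac{9 o}{220}$)
$y{\left(n,Y \right)} = 6$ ($y{\left(n,Y \right)} = 4 + 2 = 6$)
$F{\left(j,D \right)} = - 34 D + 6 j$ ($F{\left(j,D \right)} = 6 j - 34 D = - 34 D + 6 j$)
$\frac{-31098 + F{\left(-67,107 \right)}}{b{\left(13 \right)} + 12036} = \frac{-31098 + \left(\left(-34\right) 107 + 6 \left(-67\right)\right)}{\left(- \frac{9}{220}\right) 13 + 12036} = \frac{-31098 - 4040}{- \frac{117}{220} + 12036} = \frac{-31098 - 4040}{\frac{2647803}{220}} = \left(-35138\right) \frac{220}{2647803} = - \frac{7730360}{2647803}$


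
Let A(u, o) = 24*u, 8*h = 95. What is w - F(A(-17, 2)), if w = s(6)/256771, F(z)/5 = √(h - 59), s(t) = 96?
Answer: 96/256771 - 5*I*√754/4 ≈ 0.00037387 - 34.324*I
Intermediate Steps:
h = 95/8 (h = (⅛)*95 = 95/8 ≈ 11.875)
F(z) = 5*I*√754/4 (F(z) = 5*√(95/8 - 59) = 5*√(-377/8) = 5*(I*√754/4) = 5*I*√754/4)
w = 96/256771 ≈ 0.00037387
w - F(A(-17, 2)) = 96/256771 - 5*I*√754/4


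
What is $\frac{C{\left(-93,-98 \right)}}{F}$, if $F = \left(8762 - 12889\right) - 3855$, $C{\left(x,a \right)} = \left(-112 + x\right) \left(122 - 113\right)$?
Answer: $\frac{1845}{7982} \approx 0.23115$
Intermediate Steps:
$C{\left(x,a \right)} = -1008 + 9 x$ ($C{\left(x,a \right)} = \left(-112 + x\right) 9 = -1008 + 9 x$)
$F = -7982$ ($F = -4127 - 3855 = -7982$)
$\frac{C{\left(-93,-98 \right)}}{F} = \frac{-1008 + 9 \left(-93\right)}{-7982} = \left(-1008 - 837\right) \left(- \frac{1}{7982}\right) = \left(-1845\right) \left(- \frac{1}{7982}\right) = \frac{1845}{7982}$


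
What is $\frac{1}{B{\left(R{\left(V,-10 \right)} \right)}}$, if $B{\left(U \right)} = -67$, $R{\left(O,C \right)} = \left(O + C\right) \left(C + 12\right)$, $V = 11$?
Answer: $- \frac{1}{67} \approx -0.014925$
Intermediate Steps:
$R{\left(O,C \right)} = \left(12 + C\right) \left(C + O\right)$ ($R{\left(O,C \right)} = \left(C + O\right) \left(12 + C\right) = \left(12 + C\right) \left(C + O\right)$)
$\frac{1}{B{\left(R{\left(V,-10 \right)} \right)}} = \frac{1}{-67} = - \frac{1}{67}$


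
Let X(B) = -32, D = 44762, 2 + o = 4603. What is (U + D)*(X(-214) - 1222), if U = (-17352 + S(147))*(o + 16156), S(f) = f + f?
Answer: 443951292576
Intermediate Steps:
o = 4601 (o = -2 + 4603 = 4601)
S(f) = 2*f
U = -354072906 (U = (-17352 + 2*147)*(4601 + 16156) = (-17352 + 294)*20757 = -17058*20757 = -354072906)
(U + D)*(X(-214) - 1222) = (-354072906 + 44762)*(-32 - 1222) = -354028144*(-1254) = 443951292576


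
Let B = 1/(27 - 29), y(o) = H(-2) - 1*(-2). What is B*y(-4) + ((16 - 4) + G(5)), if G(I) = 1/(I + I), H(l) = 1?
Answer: 53/5 ≈ 10.600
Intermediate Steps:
G(I) = 1/(2*I)
y(o) = 3 (y(o) = 1 - 1*(-2) = 1 + 2 = 3)
B = -½ (B = 1/(-2) = -½ ≈ -0.50000)
B*y(-4) + ((16 - 4) + G(5)) = -½*3 + ((16 - 4) + (½)/5) = -3/2 + (12 + (½)*(⅕)) = -3/2 + (12 + ⅒) = -3/2 + 121/10 = 53/5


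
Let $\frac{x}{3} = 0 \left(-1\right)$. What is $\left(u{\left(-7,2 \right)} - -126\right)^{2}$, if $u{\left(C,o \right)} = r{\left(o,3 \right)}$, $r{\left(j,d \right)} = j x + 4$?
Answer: $16900$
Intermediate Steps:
$x = 0$ ($x = 3 \cdot 0 \left(-1\right) = 3 \cdot 0 = 0$)
$r{\left(j,d \right)} = 4$ ($r{\left(j,d \right)} = j 0 + 4 = 0 + 4 = 4$)
$u{\left(C,o \right)} = 4$
$\left(u{\left(-7,2 \right)} - -126\right)^{2} = \left(4 - -126\right)^{2} = \left(4 + 126\right)^{2} = 130^{2} = 16900$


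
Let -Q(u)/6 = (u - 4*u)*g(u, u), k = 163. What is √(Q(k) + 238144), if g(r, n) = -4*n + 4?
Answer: 4*I*√103943 ≈ 1289.6*I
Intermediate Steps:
g(r, n) = 4 - 4*n
Q(u) = 18*u*(4 - 4*u) (Q(u) = -6*(u - 4*u)*(4 - 4*u) = -6*(-3*u)*(4 - 4*u) = -(-18)*u*(4 - 4*u) = 18*u*(4 - 4*u))
√(Q(k) + 238144) = √(72*163*(1 - 1*163) + 238144) = √(72*163*(1 - 163) + 238144) = √(72*163*(-162) + 238144) = √(-1901232 + 238144) = √(-1663088) = 4*I*√103943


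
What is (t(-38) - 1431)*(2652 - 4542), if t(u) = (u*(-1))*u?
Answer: 5433750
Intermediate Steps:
t(u) = -u² (t(u) = (-u)*u = -u²)
(t(-38) - 1431)*(2652 - 4542) = (-1*(-38)² - 1431)*(2652 - 4542) = (-1*1444 - 1431)*(-1890) = (-1444 - 1431)*(-1890) = -2875*(-1890) = 5433750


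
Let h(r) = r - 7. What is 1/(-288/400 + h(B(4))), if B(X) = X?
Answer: -25/93 ≈ -0.26882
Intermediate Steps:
h(r) = -7 + r
1/(-288/400 + h(B(4))) = 1/(-288/400 + (-7 + 4)) = 1/(-288*1/400 - 3) = 1/(-18/25 - 3) = 1/(-93/25) = -25/93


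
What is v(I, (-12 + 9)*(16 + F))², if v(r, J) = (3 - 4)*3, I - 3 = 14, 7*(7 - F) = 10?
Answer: 9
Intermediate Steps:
F = 39/7 (F = 7 - ⅐*10 = 7 - 10/7 = 39/7 ≈ 5.5714)
I = 17 (I = 3 + 14 = 17)
v(r, J) = -3 (v(r, J) = -1*3 = -3)
v(I, (-12 + 9)*(16 + F))² = (-3)² = 9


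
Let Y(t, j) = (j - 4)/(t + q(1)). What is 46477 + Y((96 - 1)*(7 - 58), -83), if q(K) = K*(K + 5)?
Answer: 74967430/1613 ≈ 46477.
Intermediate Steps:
q(K) = K*(5 + K)
Y(t, j) = (-4 + j)/(6 + t) (Y(t, j) = (j - 4)/(t + 1*(5 + 1)) = (-4 + j)/(t + 1*6) = (-4 + j)/(t + 6) = (-4 + j)/(6 + t))
46477 + Y((96 - 1)*(7 - 58), -83) = 46477 + (-4 - 83)/(6 + (96 - 1)*(7 - 58)) = 46477 - 87/(6 + 95*(-51)) = 46477 - 87/(6 - 4845) = 46477 - 87/(-4839) = 46477 - 1/4839*(-87) = 46477 + 29/1613 = 74967430/1613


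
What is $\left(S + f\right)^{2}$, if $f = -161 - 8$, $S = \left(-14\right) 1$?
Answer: $33489$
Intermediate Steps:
$S = -14$
$f = -169$ ($f = -161 + \left(-109 + 101\right) = -161 - 8 = -169$)
$\left(S + f\right)^{2} = \left(-14 - 169\right)^{2} = \left(-183\right)^{2} = 33489$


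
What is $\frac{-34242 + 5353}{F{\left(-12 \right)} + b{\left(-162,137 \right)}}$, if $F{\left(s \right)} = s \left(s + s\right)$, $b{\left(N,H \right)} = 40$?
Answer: $- \frac{28889}{328} \approx -88.076$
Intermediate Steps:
$F{\left(s \right)} = 2 s^{2}$ ($F{\left(s \right)} = s 2 s = 2 s^{2}$)
$\frac{-34242 + 5353}{F{\left(-12 \right)} + b{\left(-162,137 \right)}} = \frac{-34242 + 5353}{2 \left(-12\right)^{2} + 40} = - \frac{28889}{2 \cdot 144 + 40} = - \frac{28889}{288 + 40} = - \frac{28889}{328}$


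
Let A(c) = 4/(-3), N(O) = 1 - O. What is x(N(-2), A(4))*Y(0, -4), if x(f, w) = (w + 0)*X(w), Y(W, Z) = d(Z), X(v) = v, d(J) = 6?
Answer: 32/3 ≈ 10.667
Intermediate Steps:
Y(W, Z) = 6
A(c) = -4/3 (A(c) = 4*(-⅓) = -4/3)
x(f, w) = w² (x(f, w) = (w + 0)*w = w*w = w²)
x(N(-2), A(4))*Y(0, -4) = (-4/3)²*6 = (16/9)*6 = 32/3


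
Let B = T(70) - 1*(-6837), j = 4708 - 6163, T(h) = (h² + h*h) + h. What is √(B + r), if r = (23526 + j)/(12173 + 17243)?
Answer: √3614308495782/14708 ≈ 129.26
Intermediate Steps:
T(h) = h + 2*h² (T(h) = (h² + h²) + h = 2*h² + h = h + 2*h²)
j = -1455
r = 22071/29416 (r = (23526 - 1455)/(12173 + 17243) = 22071/29416 ≈ 0.75031)
B = 16707 (B = 70*(1 + 2*70) - 1*(-6837) = 70*(1 + 140) + 6837 = 70*141 + 6837 = 9870 + 6837 = 16707)
√(B + r) = √(16707 + 22071/29416) = √(491475183/29416) = √3614308495782/14708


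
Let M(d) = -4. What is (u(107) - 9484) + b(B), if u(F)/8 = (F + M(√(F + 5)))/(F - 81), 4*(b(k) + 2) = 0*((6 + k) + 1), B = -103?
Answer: -122906/13 ≈ -9454.3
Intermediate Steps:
b(k) = -2 (b(k) = -2 + (0*((6 + k) + 1))/4 = -2 + (0*(7 + k))/4 = -2 + (¼)*0 = -2 + 0 = -2)
u(F) = 8*(-4 + F)/(-81 + F) (u(F) = 8*((F - 4)/(F - 81)) = 8*((-4 + F)/(-81 + F)) = 8*(-4 + F)/(-81 + F))
(u(107) - 9484) + b(B) = (8*(-4 + 107)/(-81 + 107) - 9484) - 2 = (8*103/26 - 9484) - 2 = (8*(1/26)*103 - 9484) - 2 = (412/13 - 9484) - 2 = -122880/13 - 2 = -122906/13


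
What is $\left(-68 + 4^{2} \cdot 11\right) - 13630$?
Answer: $-13522$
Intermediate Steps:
$\left(-68 + 4^{2} \cdot 11\right) - 13630 = \left(-68 + 16 \cdot 11\right) - 13630 = \left(-68 + 176\right) - 13630 = 108 - 13630 = -13522$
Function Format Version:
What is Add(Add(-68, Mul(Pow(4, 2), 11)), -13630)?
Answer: -13522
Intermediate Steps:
Add(Add(-68, Mul(Pow(4, 2), 11)), -13630) = Add(Add(-68, Mul(16, 11)), -13630) = Add(Add(-68, 176), -13630) = Add(108, -13630) = -13522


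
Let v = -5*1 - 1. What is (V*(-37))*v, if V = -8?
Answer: -1776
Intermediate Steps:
v = -6 (v = -5 - 1 = -6)
(V*(-37))*v = -8*(-37)*(-6) = 296*(-6) = -1776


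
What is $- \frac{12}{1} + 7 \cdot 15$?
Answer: $93$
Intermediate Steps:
$- \frac{12}{1} + 7 \cdot 15 = \left(-12\right) 1 + 105 = -12 + 105 = 93$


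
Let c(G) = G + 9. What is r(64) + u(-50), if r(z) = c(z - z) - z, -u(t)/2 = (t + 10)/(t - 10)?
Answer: -169/3 ≈ -56.333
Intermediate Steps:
u(t) = -2*(10 + t)/(-10 + t) (u(t) = -2*(t + 10)/(t - 10) = -2*(10 + t)/(-10 + t))
c(G) = 9 + G
r(z) = 9 - z (r(z) = (9 + (z - z)) - z = (9 + 0) - z = 9 - z)
r(64) + u(-50) = (9 - 1*64) + 2*(-10 - 1*(-50))/(-10 - 50) = (9 - 64) + 2*(-10 + 50)/(-60) = -55 + 2*(-1/60)*40 = -55 - 4/3 = -169/3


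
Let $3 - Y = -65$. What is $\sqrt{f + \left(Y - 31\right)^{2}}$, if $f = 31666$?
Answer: $\sqrt{33035} \approx 181.76$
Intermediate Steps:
$Y = 68$ ($Y = 3 - -65 = 3 + 65 = 68$)
$\sqrt{f + \left(Y - 31\right)^{2}} = \sqrt{31666 + \left(68 - 31\right)^{2}} = \sqrt{31666 + 37^{2}} = \sqrt{31666 + 1369} = \sqrt{33035}$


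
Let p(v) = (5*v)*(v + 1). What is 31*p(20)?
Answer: 65100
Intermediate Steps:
p(v) = 5*v*(1 + v) (p(v) = (5*v)*(1 + v) = 5*v*(1 + v))
31*p(20) = 31*(5*20*(1 + 20)) = 31*(5*20*21) = 31*2100 = 65100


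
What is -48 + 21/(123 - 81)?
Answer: -95/2 ≈ -47.500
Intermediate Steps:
-48 + 21/(123 - 81) = -48 + 21/42 = -48 + 21*(1/42) = -48 + 1/2 = -95/2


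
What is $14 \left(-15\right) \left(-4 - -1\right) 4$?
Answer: $2520$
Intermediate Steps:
$14 \left(-15\right) \left(-4 - -1\right) 4 = - 210 \left(-4 + 1\right) 4 = - 210 \left(\left(-3\right) 4\right) = \left(-210\right) \left(-12\right) = 2520$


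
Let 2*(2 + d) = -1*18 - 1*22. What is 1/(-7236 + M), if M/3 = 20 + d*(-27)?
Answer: -1/5394 ≈ -0.00018539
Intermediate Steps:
d = -22 (d = -2 + (-1*18 - 1*22)/2 = -2 + (-18 - 22)/2 = -2 + (1/2)*(-40) = -2 - 20 = -22)
M = 1842 (M = 3*(20 - 22*(-27)) = 3*(20 + 594) = 3*614 = 1842)
1/(-7236 + M) = 1/(-7236 + 1842) = 1/(-5394) = -1/5394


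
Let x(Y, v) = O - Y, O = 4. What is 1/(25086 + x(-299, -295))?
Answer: 1/25389 ≈ 3.9387e-5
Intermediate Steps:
x(Y, v) = 4 - Y
1/(25086 + x(-299, -295)) = 1/(25086 + (4 - 1*(-299))) = 1/(25086 + (4 + 299)) = 1/(25086 + 303) = 1/25389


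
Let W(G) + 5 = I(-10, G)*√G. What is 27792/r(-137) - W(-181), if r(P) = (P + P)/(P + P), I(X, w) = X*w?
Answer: 27797 - 1810*I*√181 ≈ 27797.0 - 24351.0*I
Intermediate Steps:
r(P) = 1 (r(P) = (2*P)/((2*P)) = (2*P)*(1/(2*P)) = 1)
W(G) = -5 - 10*G^(3/2) (W(G) = -5 + (-10*G)*√G = -5 - 10*G^(3/2))
27792/r(-137) - W(-181) = 27792/1 - (-5 - (-1810)*I*√181) = 27792*1 - (-5 - (-1810)*I*√181) = 27792 - (-5 + 1810*I*√181) = 27792 + (5 - 1810*I*√181) = 27797 - 1810*I*√181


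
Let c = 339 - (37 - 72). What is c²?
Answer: 139876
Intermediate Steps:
c = 374 (c = 339 - 1*(-35) = 339 + 35 = 374)
c² = 374² = 139876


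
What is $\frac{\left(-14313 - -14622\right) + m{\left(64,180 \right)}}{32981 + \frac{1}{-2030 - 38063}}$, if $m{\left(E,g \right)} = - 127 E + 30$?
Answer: $- \frac{312284377}{1322307232} \approx -0.23617$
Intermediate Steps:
$m{\left(E,g \right)} = 30 - 127 E$
$\frac{\left(-14313 - -14622\right) + m{\left(64,180 \right)}}{32981 + \frac{1}{-2030 - 38063}} = \frac{\left(-14313 - -14622\right) + \left(30 - 8128\right)}{32981 + \frac{1}{-2030 - 38063}} = \frac{\left(-14313 + 14622\right) + \left(30 - 8128\right)}{32981 + \frac{1}{-40093}} = \frac{309 - 8098}{32981 - \frac{1}{40093}} = - \frac{7789}{\frac{1322307232}{40093}} = \left(-7789\right) \frac{40093}{1322307232} = - \frac{312284377}{1322307232}$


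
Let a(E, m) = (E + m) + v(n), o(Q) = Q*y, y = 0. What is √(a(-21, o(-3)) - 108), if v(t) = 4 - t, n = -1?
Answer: 2*I*√31 ≈ 11.136*I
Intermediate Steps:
o(Q) = 0 (o(Q) = Q*0 = 0)
a(E, m) = 5 + E + m (a(E, m) = (E + m) + (4 - 1*(-1)) = (E + m) + (4 + 1) = (E + m) + 5 = 5 + E + m)
√(a(-21, o(-3)) - 108) = √((5 - 21 + 0) - 108) = √(-16 - 108) = √(-124) = 2*I*√31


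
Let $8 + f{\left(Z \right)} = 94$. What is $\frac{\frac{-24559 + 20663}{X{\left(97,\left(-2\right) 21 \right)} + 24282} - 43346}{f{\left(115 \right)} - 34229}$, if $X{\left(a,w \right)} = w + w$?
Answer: $\frac{524445202}{413096157} \approx 1.2695$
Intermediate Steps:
$f{\left(Z \right)} = 86$ ($f{\left(Z \right)} = -8 + 94 = 86$)
$X{\left(a,w \right)} = 2 w$
$\frac{\frac{-24559 + 20663}{X{\left(97,\left(-2\right) 21 \right)} + 24282} - 43346}{f{\left(115 \right)} - 34229} = \frac{\frac{-24559 + 20663}{2 \left(\left(-2\right) 21\right) + 24282} - 43346}{86 - 34229} = \frac{- \frac{3896}{2 \left(-42\right) + 24282} - 43346}{-34143} = \left(- \frac{3896}{-84 + 24282} - 43346\right) \left(- \frac{1}{34143}\right) = \left(- \frac{3896}{24198} - 43346\right) \left(- \frac{1}{34143}\right) = \left(\left(-3896\right) \frac{1}{24198} - 43346\right) \left(- \frac{1}{34143}\right) = \left(- \frac{1948}{12099} - 43346\right) \left(- \frac{1}{34143}\right) = \left(- \frac{524445202}{12099}\right) \left(- \frac{1}{34143}\right) = \frac{524445202}{413096157}$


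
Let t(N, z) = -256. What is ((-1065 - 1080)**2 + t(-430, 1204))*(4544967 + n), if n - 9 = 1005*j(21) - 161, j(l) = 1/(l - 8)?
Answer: 271829995288400/13 ≈ 2.0910e+13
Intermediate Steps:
j(l) = 1/(-8 + l)
n = -971/13 (n = 9 + (1005/(-8 + 21) - 161) = 9 + (1005/13 - 161) = 9 - 1088/13 = -971/13 ≈ -74.692)
((-1065 - 1080)**2 + t(-430, 1204))*(4544967 + n) = ((-1065 - 1080)**2 - 256)*(4544967 - 971/13) = ((-2145)**2 - 256)*(59083600/13) = (4601025 - 256)*(59083600/13) = 4600769*(59083600/13) = 271829995288400/13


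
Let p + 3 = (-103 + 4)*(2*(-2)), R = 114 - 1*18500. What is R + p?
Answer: -17993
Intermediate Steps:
R = -18386 (R = 114 - 18500 = -18386)
p = 393 (p = -3 + (-103 + 4)*(2*(-2)) = -3 - 99*(-4) = -3 + 396 = 393)
R + p = -18386 + 393 = -17993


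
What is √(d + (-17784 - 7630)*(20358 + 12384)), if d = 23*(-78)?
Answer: I*√832106982 ≈ 28846.0*I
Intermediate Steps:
d = -1794
√(d + (-17784 - 7630)*(20358 + 12384)) = √(-1794 + (-17784 - 7630)*(20358 + 12384)) = √(-1794 - 25414*32742) = √(-1794 - 832105188) = √(-832106982) = I*√832106982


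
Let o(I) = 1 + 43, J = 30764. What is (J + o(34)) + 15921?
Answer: 46729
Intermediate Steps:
o(I) = 44
(J + o(34)) + 15921 = (30764 + 44) + 15921 = 30808 + 15921 = 46729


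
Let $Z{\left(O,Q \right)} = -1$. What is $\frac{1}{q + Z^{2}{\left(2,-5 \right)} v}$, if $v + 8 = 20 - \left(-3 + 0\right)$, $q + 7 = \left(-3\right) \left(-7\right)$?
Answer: $\frac{1}{29} \approx 0.034483$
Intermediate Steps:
$q = 14$ ($q = -7 - -21 = -7 + 21 = 14$)
$v = 15$ ($v = -8 + \left(20 - \left(-3 + 0\right)\right) = -8 + \left(20 - -3\right) = -8 + \left(20 + 3\right) = -8 + 23 = 15$)
$\frac{1}{q + Z^{2}{\left(2,-5 \right)} v} = \frac{1}{14 + \left(-1\right)^{2} \cdot 15} = \frac{1}{14 + 1 \cdot 15} = \frac{1}{14 + 15} = \frac{1}{29}$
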